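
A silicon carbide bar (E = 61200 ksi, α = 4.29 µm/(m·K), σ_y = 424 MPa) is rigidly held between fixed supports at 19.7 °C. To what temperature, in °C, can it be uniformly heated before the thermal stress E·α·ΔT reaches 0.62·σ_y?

E = 61200 ksi = 422.0 GPa.
E·α·ΔT = 262.9 MPa ⇒ ΔT = 262.9 / (422.0×10³ × 4.29×10⁻⁶) = 145.2 K.
T = 19.7 + 145.2 = 164.9 °C.

165 °C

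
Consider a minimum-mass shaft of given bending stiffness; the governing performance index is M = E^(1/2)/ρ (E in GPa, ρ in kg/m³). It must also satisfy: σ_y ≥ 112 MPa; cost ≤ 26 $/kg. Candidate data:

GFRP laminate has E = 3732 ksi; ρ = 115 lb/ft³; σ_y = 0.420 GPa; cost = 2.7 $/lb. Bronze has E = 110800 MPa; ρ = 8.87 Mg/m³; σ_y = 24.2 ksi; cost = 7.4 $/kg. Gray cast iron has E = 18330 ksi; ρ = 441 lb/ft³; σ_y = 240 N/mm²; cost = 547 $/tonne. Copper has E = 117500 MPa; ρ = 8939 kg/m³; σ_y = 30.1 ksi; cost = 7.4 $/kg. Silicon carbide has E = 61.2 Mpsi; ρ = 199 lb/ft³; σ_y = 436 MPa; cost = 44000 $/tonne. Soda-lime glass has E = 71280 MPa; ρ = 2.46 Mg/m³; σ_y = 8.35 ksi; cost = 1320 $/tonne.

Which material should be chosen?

Screen on constraints: σ_y ≥ 112 MPa; cost ≤ 26 $/kg. Survivors: GFRP laminate, bronze, gray cast iron, copper.
After converting to SI:
  GFRP laminate: E = 25.73 GPa, ρ = 1842 kg/m³
  bronze: E = 110.8 GPa, ρ = 8870 kg/m³
  gray cast iron: E = 126.4 GPa, ρ = 7064 kg/m³
  copper: E = 117.5 GPa, ρ = 8939 kg/m³
  GFRP laminate: M = 2.75×10⁻³
  gray cast iron: M = 1.59×10⁻³
  copper: M = 1.21×10⁻³
  bronze: M = 1.19×10⁻³
Highest index: GFRP laminate.

GFRP laminate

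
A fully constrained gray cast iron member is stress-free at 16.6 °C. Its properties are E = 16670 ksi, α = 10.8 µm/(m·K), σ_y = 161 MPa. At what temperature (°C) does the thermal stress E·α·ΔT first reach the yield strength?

E = 16670 ksi = 114.9 GPa.
E·α·ΔT = 161.0 MPa ⇒ ΔT = 161.0 / (114.9×10³ × 10.8×10⁻⁶) = 129.7 K.
T = 16.6 + 129.7 = 146.3 °C.

146 °C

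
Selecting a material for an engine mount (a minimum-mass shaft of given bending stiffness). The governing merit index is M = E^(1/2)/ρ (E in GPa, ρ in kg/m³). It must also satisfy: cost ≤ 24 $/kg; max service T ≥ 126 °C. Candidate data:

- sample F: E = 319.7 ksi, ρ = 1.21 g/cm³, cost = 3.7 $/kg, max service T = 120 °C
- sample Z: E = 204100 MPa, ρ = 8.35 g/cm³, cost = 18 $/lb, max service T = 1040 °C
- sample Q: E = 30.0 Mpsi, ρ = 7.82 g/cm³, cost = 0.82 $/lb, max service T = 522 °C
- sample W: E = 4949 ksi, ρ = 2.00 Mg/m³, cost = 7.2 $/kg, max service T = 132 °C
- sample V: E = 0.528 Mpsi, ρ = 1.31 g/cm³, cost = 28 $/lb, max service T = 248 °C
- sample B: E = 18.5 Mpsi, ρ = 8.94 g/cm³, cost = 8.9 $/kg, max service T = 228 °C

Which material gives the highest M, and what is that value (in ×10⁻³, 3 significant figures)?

sample W, M = 2.92×10⁻³

Screen on constraints: cost ≤ 24 $/kg; max service T ≥ 126 °C. Survivors: sample Q, sample W, sample B.
In SI units:
  sample Q: E = 206.8 GPa, ρ = 7820 kg/m³
  sample W: E = 34.12 GPa, ρ = 2000 kg/m³
  sample B: E = 127.6 GPa, ρ = 8940 kg/m³
  sample W: M = 2.92×10⁻³
  sample Q: M = 1.84×10⁻³
  sample B: M = 1.26×10⁻³
Highest index: sample W.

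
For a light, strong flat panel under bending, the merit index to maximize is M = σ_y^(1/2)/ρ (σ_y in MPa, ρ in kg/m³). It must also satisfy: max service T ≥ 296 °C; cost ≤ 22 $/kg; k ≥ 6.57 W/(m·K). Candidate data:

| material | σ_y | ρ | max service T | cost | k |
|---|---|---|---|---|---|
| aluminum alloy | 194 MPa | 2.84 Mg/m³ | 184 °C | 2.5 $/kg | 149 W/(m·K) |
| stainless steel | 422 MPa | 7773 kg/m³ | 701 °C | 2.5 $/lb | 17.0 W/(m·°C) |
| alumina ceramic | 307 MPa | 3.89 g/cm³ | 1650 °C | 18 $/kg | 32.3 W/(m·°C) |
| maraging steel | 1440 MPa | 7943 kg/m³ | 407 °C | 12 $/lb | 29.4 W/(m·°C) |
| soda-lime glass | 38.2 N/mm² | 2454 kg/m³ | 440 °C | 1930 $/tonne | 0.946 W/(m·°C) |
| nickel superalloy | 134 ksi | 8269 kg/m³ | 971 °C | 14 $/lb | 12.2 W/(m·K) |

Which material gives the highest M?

alumina ceramic

Screen on constraints: max service T ≥ 296 °C; cost ≤ 22 $/kg; k ≥ 6.57 W/(m·K). Survivors: stainless steel, alumina ceramic.
In SI units:
  stainless steel: σ_y = 422.0 MPa, ρ = 7773 kg/m³
  alumina ceramic: σ_y = 307.0 MPa, ρ = 3890 kg/m³
  alumina ceramic: M = 4.50×10⁻³
  stainless steel: M = 2.64×10⁻³
Alumina ceramic ranks first.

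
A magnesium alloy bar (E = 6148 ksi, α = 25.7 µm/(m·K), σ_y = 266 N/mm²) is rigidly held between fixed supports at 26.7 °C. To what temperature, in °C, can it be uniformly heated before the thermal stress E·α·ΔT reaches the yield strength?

E = 6148 ksi = 42.39 GPa.
σ_y = 266 N/mm² = 266.0 MPa.
E·α·ΔT = 266.0 MPa ⇒ ΔT = 266.0 / (42.39×10³ × 25.7×10⁻⁶) = 244.2 K.
T = 26.7 + 244.2 = 270.9 °C.

271 °C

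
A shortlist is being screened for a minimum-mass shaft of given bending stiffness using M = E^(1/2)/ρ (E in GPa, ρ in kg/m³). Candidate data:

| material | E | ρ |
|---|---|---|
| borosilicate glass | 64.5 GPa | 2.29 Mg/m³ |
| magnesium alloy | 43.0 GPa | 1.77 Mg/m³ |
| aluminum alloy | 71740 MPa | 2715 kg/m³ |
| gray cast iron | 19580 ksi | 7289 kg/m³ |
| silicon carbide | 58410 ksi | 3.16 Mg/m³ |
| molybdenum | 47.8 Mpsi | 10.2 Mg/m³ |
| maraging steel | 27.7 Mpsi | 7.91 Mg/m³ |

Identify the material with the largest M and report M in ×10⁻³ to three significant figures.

silicon carbide, M = 6.35×10⁻³

After converting to SI:
  borosilicate glass: E = 64.50 GPa, ρ = 2290 kg/m³
  magnesium alloy: E = 43.00 GPa, ρ = 1770 kg/m³
  aluminum alloy: E = 71.74 GPa, ρ = 2715 kg/m³
  gray cast iron: E = 135.0 GPa, ρ = 7289 kg/m³
  silicon carbide: E = 402.7 GPa, ρ = 3160 kg/m³
  molybdenum: E = 329.6 GPa, ρ = 10200 kg/m³
  maraging steel: E = 191.0 GPa, ρ = 7910 kg/m³
  silicon carbide: M = 6.35×10⁻³
  magnesium alloy: M = 3.70×10⁻³
  borosilicate glass: M = 3.51×10⁻³
  aluminum alloy: M = 3.12×10⁻³
  molybdenum: M = 1.78×10⁻³
  maraging steel: M = 1.75×10⁻³
  gray cast iron: M = 1.59×10⁻³
Highest index: silicon carbide.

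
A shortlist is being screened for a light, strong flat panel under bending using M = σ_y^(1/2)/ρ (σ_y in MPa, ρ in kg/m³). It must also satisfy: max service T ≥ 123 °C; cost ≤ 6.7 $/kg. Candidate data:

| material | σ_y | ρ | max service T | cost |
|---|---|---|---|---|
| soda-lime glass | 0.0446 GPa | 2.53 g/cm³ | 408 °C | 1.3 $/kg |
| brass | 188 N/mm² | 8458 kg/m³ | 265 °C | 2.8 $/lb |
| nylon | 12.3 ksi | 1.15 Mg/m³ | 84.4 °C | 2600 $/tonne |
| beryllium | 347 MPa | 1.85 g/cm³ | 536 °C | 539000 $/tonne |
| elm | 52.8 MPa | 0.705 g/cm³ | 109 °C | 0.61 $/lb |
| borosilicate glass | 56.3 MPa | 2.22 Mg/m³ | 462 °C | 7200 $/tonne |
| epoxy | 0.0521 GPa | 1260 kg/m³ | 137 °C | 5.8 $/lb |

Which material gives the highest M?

soda-lime glass

Screen on constraints: max service T ≥ 123 °C; cost ≤ 6.7 $/kg. Survivors: soda-lime glass, brass.
Normalizing units and computing the index:
  soda-lime glass: σ_y = 44.60 MPa, ρ = 2530 kg/m³
  brass: σ_y = 188.0 MPa, ρ = 8458 kg/m³
  soda-lime glass: M = 2.64×10⁻³
  brass: M = 1.62×10⁻³
Highest index: soda-lime glass.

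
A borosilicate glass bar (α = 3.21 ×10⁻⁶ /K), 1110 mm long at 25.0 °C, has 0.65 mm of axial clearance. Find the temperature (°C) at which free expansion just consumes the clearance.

207 °C

α·L₀·ΔT = 0.65 mm ⇒ ΔT = 0.65 / (3.21×10⁻⁶ × 1110.0) = 182.4 K.
T = 25.0 + 182.4 = 207.4 °C.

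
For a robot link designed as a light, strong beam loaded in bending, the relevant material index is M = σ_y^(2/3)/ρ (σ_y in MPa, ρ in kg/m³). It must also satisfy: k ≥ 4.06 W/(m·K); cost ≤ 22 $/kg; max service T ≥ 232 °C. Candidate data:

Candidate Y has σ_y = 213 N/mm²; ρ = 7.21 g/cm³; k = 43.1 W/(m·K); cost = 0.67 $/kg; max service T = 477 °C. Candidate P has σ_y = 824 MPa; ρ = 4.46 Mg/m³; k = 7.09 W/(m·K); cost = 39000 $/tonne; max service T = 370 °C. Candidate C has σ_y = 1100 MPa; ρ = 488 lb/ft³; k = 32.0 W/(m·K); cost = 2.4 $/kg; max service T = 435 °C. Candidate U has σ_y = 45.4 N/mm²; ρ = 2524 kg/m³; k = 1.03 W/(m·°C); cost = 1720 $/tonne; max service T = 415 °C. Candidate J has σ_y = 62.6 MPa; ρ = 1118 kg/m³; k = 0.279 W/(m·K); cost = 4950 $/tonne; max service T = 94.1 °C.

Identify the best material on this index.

candidate C

Screen on constraints: k ≥ 4.06 W/(m·K); cost ≤ 22 $/kg; max service T ≥ 232 °C. Survivors: candidate Y, candidate C.
In SI units:
  candidate Y: σ_y = 213.0 MPa, ρ = 7210 kg/m³
  candidate C: σ_y = 1100 MPa, ρ = 7817 kg/m³
  candidate C: M = 13.6×10⁻³
  candidate Y: M = 4.95×10⁻³
Candidate C ranks first.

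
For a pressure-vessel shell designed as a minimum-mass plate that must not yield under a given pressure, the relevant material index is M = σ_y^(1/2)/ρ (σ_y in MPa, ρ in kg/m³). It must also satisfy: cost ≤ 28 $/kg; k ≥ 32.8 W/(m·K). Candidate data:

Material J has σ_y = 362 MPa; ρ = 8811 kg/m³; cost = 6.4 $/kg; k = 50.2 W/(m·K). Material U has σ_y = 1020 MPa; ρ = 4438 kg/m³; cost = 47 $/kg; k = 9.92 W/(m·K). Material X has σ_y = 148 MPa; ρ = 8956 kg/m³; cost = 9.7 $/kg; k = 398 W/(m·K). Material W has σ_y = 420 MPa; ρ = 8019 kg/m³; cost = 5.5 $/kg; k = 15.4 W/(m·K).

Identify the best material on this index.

Screen on constraints: cost ≤ 28 $/kg; k ≥ 32.8 W/(m·K). Survivors: material J, material X.
Per-candidate index values:
  material J: M = 2.16×10⁻³
  material X: M = 1.36×10⁻³
Material J ranks first.

material J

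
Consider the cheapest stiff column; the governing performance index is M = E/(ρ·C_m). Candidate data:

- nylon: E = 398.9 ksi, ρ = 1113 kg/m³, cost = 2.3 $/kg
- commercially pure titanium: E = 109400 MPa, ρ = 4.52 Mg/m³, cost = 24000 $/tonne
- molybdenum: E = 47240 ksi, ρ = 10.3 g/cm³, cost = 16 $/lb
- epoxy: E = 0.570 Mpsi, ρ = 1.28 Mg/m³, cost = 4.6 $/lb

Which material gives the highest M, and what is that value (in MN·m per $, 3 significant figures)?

Putting every candidate on a common basis:
  nylon: E = 2.750 GPa, ρ = 1113 kg/m³, cost = 2.300 $/kg
  commercially pure titanium: E = 109.4 GPa, ρ = 4520 kg/m³, cost = 24.00 $/kg
  molybdenum: E = 325.7 GPa, ρ = 10300 kg/m³, cost = 35.27 $/kg
  epoxy: E = 3.930 GPa, ρ = 1280 kg/m³, cost = 10.14 $/kg
  nylon: M = 1.07 MN·m per $
  commercially pure titanium: M = 1.01 MN·m per $
  molybdenum: M = 0.896 MN·m per $
  epoxy: M = 0.303 MN·m per $
Nylon ranks first.

nylon, M = 1.07 MN·m per $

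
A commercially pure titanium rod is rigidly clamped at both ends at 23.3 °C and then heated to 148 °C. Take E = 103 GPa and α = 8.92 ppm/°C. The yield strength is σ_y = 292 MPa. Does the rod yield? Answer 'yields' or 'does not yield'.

ΔT = 124.7 K. Constrained thermal stress σ = E·α·ΔT = 103.0×10³ MPa × 8.92×10⁻⁶ × 124.7 = 115 MPa (compressive).
Compare to σ_y = 292 MPa: σ < σ_y, so it does not yield.

does not yield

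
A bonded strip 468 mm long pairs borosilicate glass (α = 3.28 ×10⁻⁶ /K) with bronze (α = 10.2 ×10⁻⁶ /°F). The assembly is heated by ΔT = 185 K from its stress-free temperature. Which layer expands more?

bronze: α = 10.2×10⁻⁶/°F × 9/5 = 18.4×10⁻⁶/K.
α(borosilicate glass) = 3.28×10⁻⁶/K vs α(bronze) = 18.4×10⁻⁶/K.
Higher α expands more for the same ΔT: bronze.

bronze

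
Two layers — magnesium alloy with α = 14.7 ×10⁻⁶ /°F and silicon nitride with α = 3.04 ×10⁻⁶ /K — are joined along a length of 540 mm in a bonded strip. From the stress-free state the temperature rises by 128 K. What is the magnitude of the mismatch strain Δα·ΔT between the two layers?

magnesium alloy: α = 14.7×10⁻⁶/°F × 9/5 = 26.5×10⁻⁶/K.
Δα = |26.5 − 3.04|×10⁻⁶/K = 23.4×10⁻⁶/K.
Mismatch strain = Δα·ΔT = 23.4×10⁻⁶ × 128.0 = 3.00×10⁻³.

3.00×10⁻³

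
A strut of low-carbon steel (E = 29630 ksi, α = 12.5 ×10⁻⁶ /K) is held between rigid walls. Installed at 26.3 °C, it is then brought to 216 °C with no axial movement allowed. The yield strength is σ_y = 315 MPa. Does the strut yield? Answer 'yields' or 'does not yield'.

yields

E = 29630 ksi = 204.3 GPa.
ΔT = 189.7 K. Constrained thermal stress σ = E·α·ΔT = 204.3×10³ MPa × 12.5×10⁻⁶ × 189.7 = 484 MPa (compressive).
Compare to σ_y = 315 MPa: σ ≥ σ_y, so it yields.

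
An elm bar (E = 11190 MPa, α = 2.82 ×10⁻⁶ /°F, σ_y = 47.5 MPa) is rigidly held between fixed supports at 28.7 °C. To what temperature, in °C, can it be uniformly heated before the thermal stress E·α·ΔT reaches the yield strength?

865 °C

E = 11190 MPa = 11.19 GPa.
α = 2.82×10⁻⁶/°F × 9/5 = 5.08×10⁻⁶/K.
E·α·ΔT = 47.50 MPa ⇒ ΔT = 47.50 / (11.19×10³ × 5.08×10⁻⁶) = 836.3 K.
T = 28.7 + 836.3 = 865.0 °C.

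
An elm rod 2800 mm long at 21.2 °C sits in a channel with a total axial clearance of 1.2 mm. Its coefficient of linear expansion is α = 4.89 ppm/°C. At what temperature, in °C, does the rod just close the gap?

α·L₀·ΔT = 1.2 mm ⇒ ΔT = 1.2 / (4.89×10⁻⁶ × 2800.0) = 87.64 K.
T = 21.2 + 87.64 = 108.8 °C.

109 °C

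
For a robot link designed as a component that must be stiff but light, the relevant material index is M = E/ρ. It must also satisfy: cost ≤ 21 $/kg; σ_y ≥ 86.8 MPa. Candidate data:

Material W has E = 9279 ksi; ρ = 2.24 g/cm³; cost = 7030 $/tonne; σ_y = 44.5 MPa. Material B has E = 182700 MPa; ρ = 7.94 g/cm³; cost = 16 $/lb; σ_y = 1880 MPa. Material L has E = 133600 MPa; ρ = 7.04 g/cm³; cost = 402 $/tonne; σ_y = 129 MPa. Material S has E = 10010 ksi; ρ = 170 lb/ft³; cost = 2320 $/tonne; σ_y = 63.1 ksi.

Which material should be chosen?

material S

Screen on constraints: cost ≤ 21 $/kg; σ_y ≥ 86.8 MPa. Survivors: material L, material S.
Normalizing units and computing the index:
  material L: E = 133.6 GPa, ρ = 7040 kg/m³
  material S: E = 69.02 GPa, ρ = 2723 kg/m³
  material S: M = 25.3 MN·m/kg
  material L: M = 19.0 MN·m/kg
Material S has the largest M.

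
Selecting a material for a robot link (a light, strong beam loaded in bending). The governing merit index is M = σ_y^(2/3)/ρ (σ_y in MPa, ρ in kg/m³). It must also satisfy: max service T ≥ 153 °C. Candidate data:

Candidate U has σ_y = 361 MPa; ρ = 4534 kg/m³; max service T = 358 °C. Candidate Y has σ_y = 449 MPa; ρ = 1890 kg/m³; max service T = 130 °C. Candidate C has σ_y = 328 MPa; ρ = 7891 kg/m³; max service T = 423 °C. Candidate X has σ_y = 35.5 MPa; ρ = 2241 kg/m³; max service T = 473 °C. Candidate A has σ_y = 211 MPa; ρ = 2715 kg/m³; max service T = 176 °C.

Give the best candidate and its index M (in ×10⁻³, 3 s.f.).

Screen on constraints: max service T ≥ 153 °C. Survivors: candidate U, candidate C, candidate X, candidate A.
Computing M directly (units already consistent):
  candidate A: M = 13.1×10⁻³
  candidate U: M = 11.2×10⁻³
  candidate C: M = 6.03×10⁻³
  candidate X: M = 4.82×10⁻³
Highest index: candidate A.

candidate A, M = 13.1×10⁻³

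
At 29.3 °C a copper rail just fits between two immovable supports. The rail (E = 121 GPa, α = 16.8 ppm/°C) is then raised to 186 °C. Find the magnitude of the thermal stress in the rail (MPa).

ΔT = 156.7 K. Constrained thermal stress σ = E·α·ΔT = 121.0×10³ MPa × 16.8×10⁻⁶ × 156.7 = 319 MPa (compressive).

319 MPa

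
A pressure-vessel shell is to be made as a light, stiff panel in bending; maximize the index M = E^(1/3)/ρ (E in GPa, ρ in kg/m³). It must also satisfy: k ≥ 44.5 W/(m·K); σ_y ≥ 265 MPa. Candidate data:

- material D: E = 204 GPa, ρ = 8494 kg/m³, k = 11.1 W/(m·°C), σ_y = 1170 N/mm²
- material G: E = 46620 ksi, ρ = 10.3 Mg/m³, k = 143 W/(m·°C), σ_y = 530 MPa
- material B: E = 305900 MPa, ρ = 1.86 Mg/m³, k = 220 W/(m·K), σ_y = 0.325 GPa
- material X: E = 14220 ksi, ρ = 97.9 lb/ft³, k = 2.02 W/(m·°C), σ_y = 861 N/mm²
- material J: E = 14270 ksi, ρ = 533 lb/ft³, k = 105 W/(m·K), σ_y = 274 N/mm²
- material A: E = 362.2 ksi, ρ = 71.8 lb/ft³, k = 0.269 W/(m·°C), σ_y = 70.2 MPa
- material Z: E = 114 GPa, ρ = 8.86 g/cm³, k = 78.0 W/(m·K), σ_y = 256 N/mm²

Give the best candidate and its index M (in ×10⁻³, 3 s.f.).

material B, M = 3.62×10⁻³

Screen on constraints: k ≥ 44.5 W/(m·K); σ_y ≥ 265 MPa. Survivors: material G, material B, material J.
In SI units:
  material G: E = 321.4 GPa, ρ = 10300 kg/m³
  material B: E = 305.9 GPa, ρ = 1860 kg/m³
  material J: E = 98.39 GPa, ρ = 8538 kg/m³
  material B: M = 3.62×10⁻³
  material G: M = 0.665×10⁻³
  material J: M = 0.541×10⁻³
Material B ranks first.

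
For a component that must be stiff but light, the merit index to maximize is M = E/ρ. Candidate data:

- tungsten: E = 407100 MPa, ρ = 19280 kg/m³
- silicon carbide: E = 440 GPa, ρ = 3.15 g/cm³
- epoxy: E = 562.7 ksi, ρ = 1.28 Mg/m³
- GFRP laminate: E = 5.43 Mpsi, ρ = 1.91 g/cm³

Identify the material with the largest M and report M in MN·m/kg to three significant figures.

silicon carbide, M = 140 MN·m/kg

Normalizing units and computing the index:
  tungsten: E = 407.1 GPa, ρ = 19280 kg/m³
  silicon carbide: E = 440.0 GPa, ρ = 3150 kg/m³
  epoxy: E = 3.880 GPa, ρ = 1280 kg/m³
  GFRP laminate: E = 37.44 GPa, ρ = 1910 kg/m³
  silicon carbide: M = 140 MN·m/kg
  tungsten: M = 21.1 MN·m/kg
  GFRP laminate: M = 19.6 MN·m/kg
  epoxy: M = 3.03 MN·m/kg
Silicon carbide has the largest M.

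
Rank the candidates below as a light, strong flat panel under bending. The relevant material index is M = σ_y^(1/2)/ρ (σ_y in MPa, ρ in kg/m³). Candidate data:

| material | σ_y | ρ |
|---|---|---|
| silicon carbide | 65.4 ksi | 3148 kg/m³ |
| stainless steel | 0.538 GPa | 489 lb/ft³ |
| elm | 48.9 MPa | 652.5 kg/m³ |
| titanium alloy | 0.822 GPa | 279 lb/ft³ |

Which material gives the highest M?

Putting every candidate on a common basis:
  silicon carbide: σ_y = 450.9 MPa, ρ = 3148 kg/m³
  stainless steel: σ_y = 538.0 MPa, ρ = 7833 kg/m³
  elm: σ_y = 48.90 MPa, ρ = 652.5 kg/m³
  titanium alloy: σ_y = 822.0 MPa, ρ = 4469 kg/m³
  elm: M = 10.7×10⁻³
  silicon carbide: M = 6.75×10⁻³
  titanium alloy: M = 6.42×10⁻³
  stainless steel: M = 2.96×10⁻³
Elm has the largest M.

elm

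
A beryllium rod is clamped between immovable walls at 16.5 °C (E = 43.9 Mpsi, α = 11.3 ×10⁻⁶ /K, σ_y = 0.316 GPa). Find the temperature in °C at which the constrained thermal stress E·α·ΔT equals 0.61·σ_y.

E = 43.9 Mpsi = 302.7 GPa.
σ_y = 0.316 GPa = 316.0 MPa.
E·α·ΔT = 192.8 MPa ⇒ ΔT = 192.8 / (302.7×10³ × 11.3×10⁻⁶) = 56.36 K.
T = 16.5 + 56.36 = 72.86 °C.

72.9 °C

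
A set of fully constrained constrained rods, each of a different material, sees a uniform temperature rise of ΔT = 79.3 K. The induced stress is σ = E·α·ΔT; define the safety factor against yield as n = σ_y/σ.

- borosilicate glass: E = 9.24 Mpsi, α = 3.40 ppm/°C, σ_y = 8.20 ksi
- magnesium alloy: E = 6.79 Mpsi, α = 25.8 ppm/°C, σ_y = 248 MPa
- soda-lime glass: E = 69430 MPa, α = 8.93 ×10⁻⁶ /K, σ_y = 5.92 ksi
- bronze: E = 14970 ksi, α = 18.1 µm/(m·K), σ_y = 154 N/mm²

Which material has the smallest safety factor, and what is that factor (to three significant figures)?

Per material, after unit conversion:
  borosilicate glass: E = 63.71, α = 3.40, σ_y = 56.54 → σ = 17.2 MPa, n = 3.29
  magnesium alloy: E = 46.82, α = 25.8, σ_y = 248.0 → σ = 95.8 MPa, n = 2.59
  soda-lime glass: E = 69.43, α = 8.93, σ_y = 40.82 → σ = 49.2 MPa, n = 0.830
  bronze: E = 103.2, α = 18.1, σ_y = 154.0 → σ = 148 MPa, n = 1.04
Smallest n: soda-lime glass with n = 0.830.

soda-lime glass, n = 0.830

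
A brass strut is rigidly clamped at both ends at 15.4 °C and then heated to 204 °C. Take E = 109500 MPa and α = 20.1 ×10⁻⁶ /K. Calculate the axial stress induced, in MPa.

415 MPa

E = 109500 MPa = 109.5 GPa.
ΔT = 188.6 K. Constrained thermal stress σ = E·α·ΔT = 109.5×10³ MPa × 20.1×10⁻⁶ × 188.6 = 415 MPa (compressive).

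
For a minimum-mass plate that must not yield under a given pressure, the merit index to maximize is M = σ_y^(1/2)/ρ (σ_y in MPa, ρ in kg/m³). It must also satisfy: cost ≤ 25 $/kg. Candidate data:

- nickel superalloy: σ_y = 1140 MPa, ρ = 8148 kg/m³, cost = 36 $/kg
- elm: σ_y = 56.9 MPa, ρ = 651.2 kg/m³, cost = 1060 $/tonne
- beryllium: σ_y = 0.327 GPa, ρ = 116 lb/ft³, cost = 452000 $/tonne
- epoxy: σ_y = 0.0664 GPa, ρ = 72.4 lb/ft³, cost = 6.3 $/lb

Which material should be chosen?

elm

Screen on constraints: cost ≤ 25 $/kg. Survivors: elm, epoxy.
In SI units:
  elm: σ_y = 56.90 MPa, ρ = 651.2 kg/m³
  epoxy: σ_y = 66.40 MPa, ρ = 1160 kg/m³
  elm: M = 11.6×10⁻³
  epoxy: M = 7.03×10⁻³
The maximum is for elm.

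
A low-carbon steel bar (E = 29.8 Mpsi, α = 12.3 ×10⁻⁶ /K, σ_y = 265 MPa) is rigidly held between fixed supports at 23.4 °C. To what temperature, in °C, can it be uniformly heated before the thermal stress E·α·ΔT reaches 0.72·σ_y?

98.9 °C

E = 29.8 Mpsi = 205.5 GPa.
E·α·ΔT = 190.8 MPa ⇒ ΔT = 190.8 / (205.5×10³ × 12.3×10⁻⁶) = 75.50 K.
T = 23.4 + 75.50 = 98.90 °C.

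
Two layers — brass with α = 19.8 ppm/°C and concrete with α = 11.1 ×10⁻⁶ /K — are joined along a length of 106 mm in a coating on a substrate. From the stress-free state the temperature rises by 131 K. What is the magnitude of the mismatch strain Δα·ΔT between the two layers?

1.14×10⁻³

Δα = |19.8 − 11.1|×10⁻⁶/K = 8.70×10⁻⁶/K.
Mismatch strain = Δα·ΔT = 8.70×10⁻⁶ × 131.0 = 1.14×10⁻³.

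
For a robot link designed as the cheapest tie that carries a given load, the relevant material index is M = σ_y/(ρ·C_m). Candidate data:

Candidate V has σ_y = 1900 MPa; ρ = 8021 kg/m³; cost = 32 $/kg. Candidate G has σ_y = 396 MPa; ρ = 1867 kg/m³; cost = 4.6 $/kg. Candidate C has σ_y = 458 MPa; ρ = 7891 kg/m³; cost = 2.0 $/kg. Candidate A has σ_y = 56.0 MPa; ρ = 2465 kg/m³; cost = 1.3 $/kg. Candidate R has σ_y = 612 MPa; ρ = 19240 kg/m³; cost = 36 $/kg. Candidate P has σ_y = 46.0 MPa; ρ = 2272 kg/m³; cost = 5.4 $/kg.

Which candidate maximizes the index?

Per-candidate index values:
  candidate G: M = 46.1 kN·m per $
  candidate C: M = 29.0 kN·m per $
  candidate A: M = 17.5 kN·m per $
  candidate V: M = 7.40 kN·m per $
  candidate P: M = 3.75 kN·m per $
  candidate R: M = 0.884 kN·m per $
Candidate G has the largest M.

candidate G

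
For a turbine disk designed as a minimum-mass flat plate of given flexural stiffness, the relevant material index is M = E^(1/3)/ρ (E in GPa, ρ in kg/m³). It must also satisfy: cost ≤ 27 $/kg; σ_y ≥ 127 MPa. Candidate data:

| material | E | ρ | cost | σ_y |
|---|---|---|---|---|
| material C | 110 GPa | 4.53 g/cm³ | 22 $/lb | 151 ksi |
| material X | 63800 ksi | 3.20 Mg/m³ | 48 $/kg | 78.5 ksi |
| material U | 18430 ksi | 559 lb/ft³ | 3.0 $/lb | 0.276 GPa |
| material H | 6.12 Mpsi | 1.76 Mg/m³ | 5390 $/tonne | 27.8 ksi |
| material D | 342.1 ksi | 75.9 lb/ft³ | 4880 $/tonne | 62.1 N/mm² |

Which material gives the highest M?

Screen on constraints: cost ≤ 27 $/kg; σ_y ≥ 127 MPa. Survivors: material U, material H.
In SI units:
  material U: E = 127.1 GPa, ρ = 8954 kg/m³
  material H: E = 42.20 GPa, ρ = 1760 kg/m³
  material H: M = 1.98×10⁻³
  material U: M = 0.561×10⁻³
The maximum is for material H.

material H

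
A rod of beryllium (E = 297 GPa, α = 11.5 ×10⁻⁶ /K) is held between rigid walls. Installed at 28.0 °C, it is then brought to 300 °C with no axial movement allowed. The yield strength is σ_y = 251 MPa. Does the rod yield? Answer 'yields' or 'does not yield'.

ΔT = 272.0 K. Constrained thermal stress σ = E·α·ΔT = 297.0×10³ MPa × 11.5×10⁻⁶ × 272.0 = 929 MPa (compressive).
Compare to σ_y = 251 MPa: σ ≥ σ_y, so it yields.

yields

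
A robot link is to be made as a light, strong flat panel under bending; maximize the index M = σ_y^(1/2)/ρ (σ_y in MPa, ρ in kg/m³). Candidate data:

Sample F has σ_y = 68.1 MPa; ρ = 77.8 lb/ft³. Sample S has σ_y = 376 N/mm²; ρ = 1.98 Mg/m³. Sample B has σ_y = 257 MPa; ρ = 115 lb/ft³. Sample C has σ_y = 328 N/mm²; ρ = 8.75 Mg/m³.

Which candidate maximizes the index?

Convert each candidate to consistent units, then evaluate M:
  sample F: σ_y = 68.10 MPa, ρ = 1246 kg/m³
  sample S: σ_y = 376.0 MPa, ρ = 1980 kg/m³
  sample B: σ_y = 257.0 MPa, ρ = 1842 kg/m³
  sample C: σ_y = 328.0 MPa, ρ = 8750 kg/m³
  sample S: M = 9.79×10⁻³
  sample B: M = 8.70×10⁻³
  sample F: M = 6.62×10⁻³
  sample C: M = 2.07×10⁻³
Highest index: sample S.

sample S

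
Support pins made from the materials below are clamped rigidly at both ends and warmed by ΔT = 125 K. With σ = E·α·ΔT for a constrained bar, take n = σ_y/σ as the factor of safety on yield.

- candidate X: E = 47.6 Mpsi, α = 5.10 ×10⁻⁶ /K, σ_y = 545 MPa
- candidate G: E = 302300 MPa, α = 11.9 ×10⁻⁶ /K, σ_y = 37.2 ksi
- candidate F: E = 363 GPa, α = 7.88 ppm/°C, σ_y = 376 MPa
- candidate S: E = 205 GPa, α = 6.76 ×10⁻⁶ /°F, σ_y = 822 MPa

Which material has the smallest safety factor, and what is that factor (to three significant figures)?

In consistent units (E in GPa, α in ×10⁻⁶/K, σ_y in MPa):
  candidate X: E = 328.2, α = 5.10, σ_y = 545.0 → σ = 209 MPa, n = 2.60
  candidate G: E = 302.3, α = 11.9, σ_y = 256.5 → σ = 450 MPa, n = 0.570
  candidate F: E = 363.0, α = 7.88, σ_y = 376.0 → σ = 358 MPa, n = 1.05
  candidate S: E = 205.0, α = 12.2, σ_y = 822.0 → σ = 312 MPa, n = 2.64
Smallest n: candidate G with n = 0.570.

candidate G, n = 0.570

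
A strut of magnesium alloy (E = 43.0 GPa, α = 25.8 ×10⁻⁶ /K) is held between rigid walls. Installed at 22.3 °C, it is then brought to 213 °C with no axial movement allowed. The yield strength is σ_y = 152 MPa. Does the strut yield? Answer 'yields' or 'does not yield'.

yields

ΔT = 190.7 K. Constrained thermal stress σ = E·α·ΔT = 43.00×10³ MPa × 25.8×10⁻⁶ × 190.7 = 212 MPa (compressive).
Compare to σ_y = 152 MPa: σ ≥ σ_y, so it yields.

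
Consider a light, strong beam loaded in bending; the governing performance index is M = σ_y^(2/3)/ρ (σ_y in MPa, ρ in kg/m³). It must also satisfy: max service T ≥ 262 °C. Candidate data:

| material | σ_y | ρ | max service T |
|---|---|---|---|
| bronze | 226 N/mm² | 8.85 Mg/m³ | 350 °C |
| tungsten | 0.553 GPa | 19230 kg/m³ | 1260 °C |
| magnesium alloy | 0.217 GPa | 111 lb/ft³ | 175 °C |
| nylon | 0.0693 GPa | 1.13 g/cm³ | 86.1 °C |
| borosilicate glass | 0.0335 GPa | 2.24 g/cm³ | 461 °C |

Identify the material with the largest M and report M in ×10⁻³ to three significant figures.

Screen on constraints: max service T ≥ 262 °C. Survivors: bronze, tungsten, borosilicate glass.
In SI units:
  bronze: σ_y = 226.0 MPa, ρ = 8850 kg/m³
  tungsten: σ_y = 553.0 MPa, ρ = 19230 kg/m³
  borosilicate glass: σ_y = 33.50 MPa, ρ = 2240 kg/m³
  borosilicate glass: M = 4.64×10⁻³
  bronze: M = 4.19×10⁻³
  tungsten: M = 3.50×10⁻³
The maximum is for borosilicate glass.

borosilicate glass, M = 4.64×10⁻³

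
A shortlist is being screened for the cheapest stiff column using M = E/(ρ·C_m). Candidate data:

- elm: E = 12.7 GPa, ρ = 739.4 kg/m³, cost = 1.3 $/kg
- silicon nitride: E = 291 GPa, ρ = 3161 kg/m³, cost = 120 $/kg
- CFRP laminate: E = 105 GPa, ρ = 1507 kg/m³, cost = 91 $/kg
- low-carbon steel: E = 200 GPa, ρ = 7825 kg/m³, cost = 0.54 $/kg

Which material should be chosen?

low-carbon steel

Computing M directly (units already consistent):
  low-carbon steel: M = 47.3 MN·m per $
  elm: M = 13.2 MN·m per $
  silicon nitride: M = 0.767 MN·m per $
  CFRP laminate: M = 0.766 MN·m per $
Low-carbon steel has the largest M.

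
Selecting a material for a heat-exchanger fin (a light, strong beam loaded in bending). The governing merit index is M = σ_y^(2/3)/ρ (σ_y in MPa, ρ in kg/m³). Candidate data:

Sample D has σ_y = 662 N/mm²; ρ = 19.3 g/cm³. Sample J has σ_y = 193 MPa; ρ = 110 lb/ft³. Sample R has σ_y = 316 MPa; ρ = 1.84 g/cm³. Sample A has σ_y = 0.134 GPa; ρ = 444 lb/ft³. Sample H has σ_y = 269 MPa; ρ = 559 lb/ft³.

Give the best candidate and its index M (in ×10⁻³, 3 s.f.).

In SI units:
  sample D: σ_y = 662.0 MPa, ρ = 19300 kg/m³
  sample J: σ_y = 193.0 MPa, ρ = 1762 kg/m³
  sample R: σ_y = 316.0 MPa, ρ = 1840 kg/m³
  sample A: σ_y = 134.0 MPa, ρ = 7112 kg/m³
  sample H: σ_y = 269.0 MPa, ρ = 8954 kg/m³
  sample R: M = 25.2×10⁻³
  sample J: M = 19.0×10⁻³
  sample H: M = 4.65×10⁻³
  sample D: M = 3.94×10⁻³
  sample A: M = 3.68×10⁻³
The maximum is for sample R.

sample R, M = 25.2×10⁻³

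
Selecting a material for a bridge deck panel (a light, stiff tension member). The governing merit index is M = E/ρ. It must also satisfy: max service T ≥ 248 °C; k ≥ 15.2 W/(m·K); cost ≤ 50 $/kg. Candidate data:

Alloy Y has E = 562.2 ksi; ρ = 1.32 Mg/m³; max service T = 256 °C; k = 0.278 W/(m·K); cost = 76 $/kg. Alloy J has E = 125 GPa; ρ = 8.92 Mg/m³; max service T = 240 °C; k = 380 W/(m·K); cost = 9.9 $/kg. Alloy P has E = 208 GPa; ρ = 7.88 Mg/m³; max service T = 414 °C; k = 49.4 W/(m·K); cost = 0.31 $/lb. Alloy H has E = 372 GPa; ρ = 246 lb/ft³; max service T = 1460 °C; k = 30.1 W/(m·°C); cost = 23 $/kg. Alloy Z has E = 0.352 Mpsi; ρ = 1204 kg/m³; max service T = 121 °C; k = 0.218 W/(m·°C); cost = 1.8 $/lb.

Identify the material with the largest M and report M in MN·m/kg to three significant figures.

alloy H, M = 94.4 MN·m/kg

Screen on constraints: max service T ≥ 248 °C; k ≥ 15.2 W/(m·K); cost ≤ 50 $/kg. Survivors: alloy P, alloy H.
Normalizing units and computing the index:
  alloy P: E = 208.0 GPa, ρ = 7880 kg/m³
  alloy H: E = 372.0 GPa, ρ = 3941 kg/m³
  alloy H: M = 94.4 MN·m/kg
  alloy P: M = 26.4 MN·m/kg
The maximum is for alloy H.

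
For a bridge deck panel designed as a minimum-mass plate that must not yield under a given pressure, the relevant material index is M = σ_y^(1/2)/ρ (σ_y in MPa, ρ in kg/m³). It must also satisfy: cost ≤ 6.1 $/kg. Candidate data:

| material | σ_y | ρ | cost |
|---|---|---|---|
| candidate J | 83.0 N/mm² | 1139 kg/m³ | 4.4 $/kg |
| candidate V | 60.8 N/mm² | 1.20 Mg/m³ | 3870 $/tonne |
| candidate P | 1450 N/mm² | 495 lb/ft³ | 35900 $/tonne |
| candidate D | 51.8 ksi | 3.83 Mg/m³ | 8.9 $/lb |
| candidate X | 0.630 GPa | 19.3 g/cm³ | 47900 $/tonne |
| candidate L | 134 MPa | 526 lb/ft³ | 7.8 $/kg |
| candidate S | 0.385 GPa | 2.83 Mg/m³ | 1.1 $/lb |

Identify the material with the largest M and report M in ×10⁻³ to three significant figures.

Screen on constraints: cost ≤ 6.1 $/kg. Survivors: candidate J, candidate V, candidate S.
Convert each candidate to consistent units, then evaluate M:
  candidate J: σ_y = 83.00 MPa, ρ = 1139 kg/m³
  candidate V: σ_y = 60.80 MPa, ρ = 1200 kg/m³
  candidate S: σ_y = 385.0 MPa, ρ = 2830 kg/m³
  candidate J: M = 8.00×10⁻³
  candidate S: M = 6.93×10⁻³
  candidate V: M = 6.50×10⁻³
Candidate J ranks first.

candidate J, M = 8.00×10⁻³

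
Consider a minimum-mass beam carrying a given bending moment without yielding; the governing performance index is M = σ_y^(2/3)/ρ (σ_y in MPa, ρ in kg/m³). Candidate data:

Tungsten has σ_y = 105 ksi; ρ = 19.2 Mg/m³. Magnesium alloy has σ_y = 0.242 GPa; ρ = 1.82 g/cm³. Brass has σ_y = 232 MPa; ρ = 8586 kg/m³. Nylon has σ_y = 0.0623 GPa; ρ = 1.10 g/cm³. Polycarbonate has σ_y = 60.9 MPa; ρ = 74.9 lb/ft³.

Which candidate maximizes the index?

magnesium alloy

After converting to SI:
  tungsten: σ_y = 723.9 MPa, ρ = 19200 kg/m³
  magnesium alloy: σ_y = 242.0 MPa, ρ = 1820 kg/m³
  brass: σ_y = 232.0 MPa, ρ = 8586 kg/m³
  nylon: σ_y = 62.30 MPa, ρ = 1100 kg/m³
  polycarbonate: σ_y = 60.90 MPa, ρ = 1200 kg/m³
  magnesium alloy: M = 21.3×10⁻³
  nylon: M = 14.3×10⁻³
  polycarbonate: M = 12.9×10⁻³
  brass: M = 4.40×10⁻³
  tungsten: M = 4.20×10⁻³
Magnesium alloy has the largest M.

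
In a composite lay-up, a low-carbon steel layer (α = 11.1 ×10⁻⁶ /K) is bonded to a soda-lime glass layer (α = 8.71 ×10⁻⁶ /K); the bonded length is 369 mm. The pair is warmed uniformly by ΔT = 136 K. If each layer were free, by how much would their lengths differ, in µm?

Δα = |11.1 − 8.71|×10⁻⁶/K = 2.39×10⁻⁶/K.
ΔL_mismatch = Δα·L·ΔT = 2.39×10⁻⁶ × 369.0 mm × 136.0 K = 120 µm.

120 µm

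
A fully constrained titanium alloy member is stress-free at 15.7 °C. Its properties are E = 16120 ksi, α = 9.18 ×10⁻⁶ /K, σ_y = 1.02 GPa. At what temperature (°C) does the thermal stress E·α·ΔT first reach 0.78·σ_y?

E = 16120 ksi = 111.1 GPa.
σ_y = 1.02 GPa = 1020 MPa.
E·α·ΔT = 795.6 MPa ⇒ ΔT = 795.6 / (111.1×10³ × 9.18×10⁻⁶) = 779.8 K.
T = 15.7 + 779.8 = 795.5 °C.

795 °C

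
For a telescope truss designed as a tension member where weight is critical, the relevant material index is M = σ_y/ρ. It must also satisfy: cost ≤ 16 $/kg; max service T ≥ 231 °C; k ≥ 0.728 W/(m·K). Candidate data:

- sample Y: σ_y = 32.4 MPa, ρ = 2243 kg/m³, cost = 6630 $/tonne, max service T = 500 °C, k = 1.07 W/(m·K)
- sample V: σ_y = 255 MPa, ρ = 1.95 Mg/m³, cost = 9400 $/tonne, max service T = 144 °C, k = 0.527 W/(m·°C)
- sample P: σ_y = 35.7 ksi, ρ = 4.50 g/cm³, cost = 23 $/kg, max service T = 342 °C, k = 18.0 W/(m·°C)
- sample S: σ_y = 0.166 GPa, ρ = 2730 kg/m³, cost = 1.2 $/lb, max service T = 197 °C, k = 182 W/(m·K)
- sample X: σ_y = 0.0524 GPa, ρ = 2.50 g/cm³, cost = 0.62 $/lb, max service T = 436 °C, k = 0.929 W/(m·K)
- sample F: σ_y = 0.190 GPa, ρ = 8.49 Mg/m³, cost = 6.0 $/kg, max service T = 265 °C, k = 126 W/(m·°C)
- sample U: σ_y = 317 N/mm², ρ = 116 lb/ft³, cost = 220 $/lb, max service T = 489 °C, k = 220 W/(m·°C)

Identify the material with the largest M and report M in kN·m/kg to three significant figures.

sample F, M = 22.4 kN·m/kg

Screen on constraints: cost ≤ 16 $/kg; max service T ≥ 231 °C; k ≥ 0.728 W/(m·K). Survivors: sample Y, sample X, sample F.
Normalizing units and computing the index:
  sample Y: σ_y = 32.40 MPa, ρ = 2243 kg/m³
  sample X: σ_y = 52.40 MPa, ρ = 2500 kg/m³
  sample F: σ_y = 190.0 MPa, ρ = 8490 kg/m³
  sample F: M = 22.4 kN·m/kg
  sample X: M = 21.0 kN·m/kg
  sample Y: M = 14.4 kN·m/kg
Sample F has the largest M.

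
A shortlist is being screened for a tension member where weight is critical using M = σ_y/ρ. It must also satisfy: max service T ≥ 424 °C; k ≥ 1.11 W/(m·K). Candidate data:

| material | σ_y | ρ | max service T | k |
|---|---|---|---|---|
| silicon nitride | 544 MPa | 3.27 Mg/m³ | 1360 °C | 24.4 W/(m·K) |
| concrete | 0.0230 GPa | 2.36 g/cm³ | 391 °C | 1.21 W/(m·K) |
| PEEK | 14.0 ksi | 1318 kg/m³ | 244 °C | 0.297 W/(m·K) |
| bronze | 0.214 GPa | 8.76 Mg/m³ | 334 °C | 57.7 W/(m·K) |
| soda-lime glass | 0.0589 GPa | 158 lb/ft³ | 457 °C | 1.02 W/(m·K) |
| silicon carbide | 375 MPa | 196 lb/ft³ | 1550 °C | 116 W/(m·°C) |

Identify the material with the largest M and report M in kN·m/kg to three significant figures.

silicon nitride, M = 166 kN·m/kg

Screen on constraints: max service T ≥ 424 °C; k ≥ 1.11 W/(m·K). Survivors: silicon nitride, silicon carbide.
Normalizing units and computing the index:
  silicon nitride: σ_y = 544.0 MPa, ρ = 3270 kg/m³
  silicon carbide: σ_y = 375.0 MPa, ρ = 3140 kg/m³
  silicon nitride: M = 166 kN·m/kg
  silicon carbide: M = 119 kN·m/kg
Highest index: silicon nitride.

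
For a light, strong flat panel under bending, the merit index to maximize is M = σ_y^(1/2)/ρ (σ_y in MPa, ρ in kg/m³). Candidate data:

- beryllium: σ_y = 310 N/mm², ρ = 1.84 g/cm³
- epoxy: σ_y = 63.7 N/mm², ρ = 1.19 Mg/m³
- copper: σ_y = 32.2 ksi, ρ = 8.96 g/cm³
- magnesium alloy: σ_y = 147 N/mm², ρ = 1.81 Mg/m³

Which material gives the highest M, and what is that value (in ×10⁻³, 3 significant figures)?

beryllium, M = 9.57×10⁻³

In SI units:
  beryllium: σ_y = 310.0 MPa, ρ = 1840 kg/m³
  epoxy: σ_y = 63.70 MPa, ρ = 1190 kg/m³
  copper: σ_y = 222.0 MPa, ρ = 8960 kg/m³
  magnesium alloy: σ_y = 147.0 MPa, ρ = 1810 kg/m³
  beryllium: M = 9.57×10⁻³
  epoxy: M = 6.71×10⁻³
  magnesium alloy: M = 6.70×10⁻³
  copper: M = 1.66×10⁻³
Beryllium ranks first.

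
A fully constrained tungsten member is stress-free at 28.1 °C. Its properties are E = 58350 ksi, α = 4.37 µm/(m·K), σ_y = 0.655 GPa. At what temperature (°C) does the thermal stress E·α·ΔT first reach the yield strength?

401 °C

E = 58350 ksi = 402.3 GPa.
σ_y = 0.655 GPa = 655.0 MPa.
E·α·ΔT = 655.0 MPa ⇒ ΔT = 655.0 / (402.3×10³ × 4.37×10⁻⁶) = 372.6 K.
T = 28.1 + 372.6 = 400.7 °C.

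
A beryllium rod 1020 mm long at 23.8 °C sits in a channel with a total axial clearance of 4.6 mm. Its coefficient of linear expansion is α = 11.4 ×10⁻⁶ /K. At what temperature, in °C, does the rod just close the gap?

α·L₀·ΔT = 4.6 mm ⇒ ΔT = 4.6 / (11.4×10⁻⁶ × 1020.0) = 395.6 K.
T = 23.8 + 395.6 = 419.4 °C.

419 °C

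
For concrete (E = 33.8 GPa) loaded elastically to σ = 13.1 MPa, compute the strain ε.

3.88×10⁻⁴

ε = σ/E = 13.1 / 33800 = 3.88×10⁻⁴.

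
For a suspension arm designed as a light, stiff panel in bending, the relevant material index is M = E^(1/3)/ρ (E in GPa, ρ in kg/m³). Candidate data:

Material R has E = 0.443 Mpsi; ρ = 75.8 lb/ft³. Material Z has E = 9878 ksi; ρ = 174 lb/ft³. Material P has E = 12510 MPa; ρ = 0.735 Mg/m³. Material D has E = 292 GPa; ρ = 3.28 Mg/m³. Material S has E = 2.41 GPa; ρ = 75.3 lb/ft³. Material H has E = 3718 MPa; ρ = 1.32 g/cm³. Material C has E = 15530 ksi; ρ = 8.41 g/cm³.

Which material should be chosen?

material P

Putting every candidate on a common basis:
  material R: E = 3.054 GPa, ρ = 1214 kg/m³
  material Z: E = 68.11 GPa, ρ = 2787 kg/m³
  material P: E = 12.51 GPa, ρ = 735.0 kg/m³
  material D: E = 292.0 GPa, ρ = 3280 kg/m³
  material S: E = 2.410 GPa, ρ = 1206 kg/m³
  material H: E = 3.718 GPa, ρ = 1320 kg/m³
  material C: E = 107.1 GPa, ρ = 8410 kg/m³
  material P: M = 3.16×10⁻³
  material D: M = 2.02×10⁻³
  material Z: M = 1.47×10⁻³
  material R: M = 1.19×10⁻³
  material H: M = 1.17×10⁻³
  material S: M = 1.11×10⁻³
  material C: M = 0.565×10⁻³
Material P has the largest M.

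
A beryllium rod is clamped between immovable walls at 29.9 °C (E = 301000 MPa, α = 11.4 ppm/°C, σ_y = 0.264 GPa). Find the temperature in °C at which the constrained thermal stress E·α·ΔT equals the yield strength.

E = 301000 MPa = 301.0 GPa.
σ_y = 0.264 GPa = 264.0 MPa.
E·α·ΔT = 264.0 MPa ⇒ ΔT = 264.0 / (301.0×10³ × 11.4×10⁻⁶) = 76.94 K.
T = 29.9 + 76.94 = 106.8 °C.

107 °C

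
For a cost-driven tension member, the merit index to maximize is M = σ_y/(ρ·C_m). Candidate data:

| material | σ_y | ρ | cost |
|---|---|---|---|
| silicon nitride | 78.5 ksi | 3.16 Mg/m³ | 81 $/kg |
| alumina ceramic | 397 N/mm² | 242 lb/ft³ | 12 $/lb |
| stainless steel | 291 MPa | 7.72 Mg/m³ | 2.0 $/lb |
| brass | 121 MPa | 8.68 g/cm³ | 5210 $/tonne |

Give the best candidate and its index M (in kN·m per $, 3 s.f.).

stainless steel, M = 8.55 kN·m per $

After converting to SI:
  silicon nitride: σ_y = 541.2 MPa, ρ = 3160 kg/m³, cost = 81.00 $/kg
  alumina ceramic: σ_y = 397.0 MPa, ρ = 3876 kg/m³, cost = 26.46 $/kg
  stainless steel: σ_y = 291.0 MPa, ρ = 7720 kg/m³, cost = 4.409 $/kg
  brass: σ_y = 121.0 MPa, ρ = 8680 kg/m³, cost = 5.210 $/kg
  stainless steel: M = 8.55 kN·m per $
  alumina ceramic: M = 3.87 kN·m per $
  brass: M = 2.68 kN·m per $
  silicon nitride: M = 2.11 kN·m per $
Stainless steel ranks first.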